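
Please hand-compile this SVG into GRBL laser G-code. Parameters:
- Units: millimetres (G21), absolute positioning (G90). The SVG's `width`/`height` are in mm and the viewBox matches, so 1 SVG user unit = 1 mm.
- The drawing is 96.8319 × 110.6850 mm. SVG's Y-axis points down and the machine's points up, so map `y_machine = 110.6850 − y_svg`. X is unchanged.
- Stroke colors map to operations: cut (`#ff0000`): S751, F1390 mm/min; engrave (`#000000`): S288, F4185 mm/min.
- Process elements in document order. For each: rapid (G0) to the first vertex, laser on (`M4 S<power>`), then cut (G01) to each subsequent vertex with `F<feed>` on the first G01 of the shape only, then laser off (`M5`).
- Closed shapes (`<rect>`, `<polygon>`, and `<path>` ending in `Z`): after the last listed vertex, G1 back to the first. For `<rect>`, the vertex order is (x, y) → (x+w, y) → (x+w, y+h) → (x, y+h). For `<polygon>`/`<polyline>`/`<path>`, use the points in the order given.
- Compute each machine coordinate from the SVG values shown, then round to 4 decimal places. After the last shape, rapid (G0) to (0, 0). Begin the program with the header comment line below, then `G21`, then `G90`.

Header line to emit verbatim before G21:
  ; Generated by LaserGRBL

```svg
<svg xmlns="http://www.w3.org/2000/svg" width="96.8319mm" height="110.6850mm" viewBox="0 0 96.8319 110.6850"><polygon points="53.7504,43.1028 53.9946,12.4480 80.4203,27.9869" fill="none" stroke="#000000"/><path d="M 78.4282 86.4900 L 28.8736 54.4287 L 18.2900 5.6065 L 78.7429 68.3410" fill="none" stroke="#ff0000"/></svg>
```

; Generated by LaserGRBL
G21
G90
G0 X53.7504 Y67.5822
M4 S288
G01 X53.9946 Y98.2370 F4185
G01 X80.4203 Y82.6981
G01 X53.7504 Y67.5822
M5
G0 X78.4282 Y24.1950
M4 S751
G01 X28.8736 Y56.2563 F1390
G01 X18.2900 Y105.0785
G01 X78.7429 Y42.3440
M5
G0 X0.0000 Y0.0000

viewBox `0 0 96.8319 110.6850` with mm width/height → 1 unit = 1 mm. Flip: y_m = 110.6850 − y_svg.

**Shape 1** — `<polygon>` regular polygon, stroke `#000000` → engrave (S288, F4185). Machine vertices: (53.7504,67.5822) → (53.9946,98.2370) → (80.4203,82.6981) → (53.7504,67.5822). Closed: final G1 returns to the first vertex.

**Shape 2** — `<path>` open polyline, stroke `#ff0000` → cut (S751, F1390). Machine vertices: (78.4282,24.1950) → (28.8736,56.2563) → (18.2900,105.0785) → (78.7429,42.3440). Open path.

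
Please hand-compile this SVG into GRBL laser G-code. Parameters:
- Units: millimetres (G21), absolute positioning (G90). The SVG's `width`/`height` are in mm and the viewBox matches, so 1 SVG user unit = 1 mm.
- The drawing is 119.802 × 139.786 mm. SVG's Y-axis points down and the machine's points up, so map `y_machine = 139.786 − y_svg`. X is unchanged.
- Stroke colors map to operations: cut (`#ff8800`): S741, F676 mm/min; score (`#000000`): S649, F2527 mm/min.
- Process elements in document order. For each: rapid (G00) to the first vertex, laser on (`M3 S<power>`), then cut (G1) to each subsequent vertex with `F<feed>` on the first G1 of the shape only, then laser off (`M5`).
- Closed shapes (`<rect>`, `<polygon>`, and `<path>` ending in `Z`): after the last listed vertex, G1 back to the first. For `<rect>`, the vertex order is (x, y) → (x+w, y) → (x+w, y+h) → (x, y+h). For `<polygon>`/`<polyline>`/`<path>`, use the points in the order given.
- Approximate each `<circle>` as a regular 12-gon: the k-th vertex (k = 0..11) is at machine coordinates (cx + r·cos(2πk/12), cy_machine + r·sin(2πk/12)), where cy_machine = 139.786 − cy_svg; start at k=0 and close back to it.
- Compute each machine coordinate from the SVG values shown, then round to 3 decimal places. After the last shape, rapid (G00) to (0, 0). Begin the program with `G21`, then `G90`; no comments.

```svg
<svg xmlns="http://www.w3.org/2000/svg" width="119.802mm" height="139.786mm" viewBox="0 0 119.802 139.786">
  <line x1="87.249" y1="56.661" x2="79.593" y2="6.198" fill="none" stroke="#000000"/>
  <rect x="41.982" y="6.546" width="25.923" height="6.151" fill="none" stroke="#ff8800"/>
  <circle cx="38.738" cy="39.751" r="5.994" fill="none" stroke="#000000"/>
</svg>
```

G21
G90
G00 X87.249 Y83.125
M3 S649
G1 X79.593 Y133.588 F2527
M5
G00 X41.982 Y133.240
M3 S741
G1 X67.905 Y133.240 F676
G1 X67.905 Y127.089
G1 X41.982 Y127.089
G1 X41.982 Y133.240
M5
G00 X44.732 Y100.035
M3 S649
G1 X43.929 Y103.032 F2527
G1 X41.735 Y105.226
G1 X38.738 Y106.029
G1 X35.741 Y105.226
G1 X33.547 Y103.032
G1 X32.744 Y100.035
G1 X33.547 Y97.038
G1 X35.741 Y94.844
G1 X38.738 Y94.041
G1 X41.735 Y94.844
G1 X43.929 Y97.038
G1 X44.732 Y100.035
M5
G00 X0.000 Y0.000

1 u = 1 mm; y_m = 139.786 − y.

[1] `<line>` line segment, #000000→score S649 F2527: (87.249,83.125) → (79.593,133.588)

[2] `<rect>` rectangle, #ff8800→cut S741 F676: (41.982,133.240) → (67.905,133.240) → (67.905,127.089) → (41.982,127.089) → (41.982,133.240) (closed)

[3] `<circle>` circle, #000000→score S649 F2527: (44.732,100.035) → (43.929,103.032) → (41.735,105.226) → (38.738,106.029) → (35.741,105.226) → (33.547,103.032) → (32.744,100.035) → (33.547,97.038) → (35.741,94.844) → (38.738,94.041) → (41.735,94.844) → (43.929,97.038) → (44.732,100.035) (closed)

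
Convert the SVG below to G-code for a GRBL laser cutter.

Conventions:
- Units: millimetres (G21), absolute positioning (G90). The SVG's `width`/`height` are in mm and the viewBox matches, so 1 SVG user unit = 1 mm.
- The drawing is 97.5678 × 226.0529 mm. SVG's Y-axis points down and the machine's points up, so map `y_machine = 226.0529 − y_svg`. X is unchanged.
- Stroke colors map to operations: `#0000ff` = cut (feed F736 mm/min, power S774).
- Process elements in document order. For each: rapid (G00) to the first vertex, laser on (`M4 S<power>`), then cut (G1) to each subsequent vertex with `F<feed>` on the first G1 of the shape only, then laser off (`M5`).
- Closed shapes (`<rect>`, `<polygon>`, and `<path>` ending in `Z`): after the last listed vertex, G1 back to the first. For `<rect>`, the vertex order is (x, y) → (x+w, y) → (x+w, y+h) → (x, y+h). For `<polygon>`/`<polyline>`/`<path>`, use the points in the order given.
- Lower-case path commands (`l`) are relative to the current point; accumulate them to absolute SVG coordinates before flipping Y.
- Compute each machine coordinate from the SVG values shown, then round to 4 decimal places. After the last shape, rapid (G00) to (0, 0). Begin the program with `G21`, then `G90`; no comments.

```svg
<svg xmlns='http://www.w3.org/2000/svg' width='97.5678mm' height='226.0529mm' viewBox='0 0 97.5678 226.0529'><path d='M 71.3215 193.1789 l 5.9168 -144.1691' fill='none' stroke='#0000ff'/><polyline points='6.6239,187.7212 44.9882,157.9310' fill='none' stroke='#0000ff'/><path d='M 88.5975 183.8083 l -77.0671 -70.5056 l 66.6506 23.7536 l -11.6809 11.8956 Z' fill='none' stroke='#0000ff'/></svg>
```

Since the viewBox matches the mm dimensions, user units are millimetres directly. The only transform is the Y-flip y_m = 226.0529 − y_svg.

Shape 1 is a line segment drawn with `<path>`. Its stroke #0000ff means cut at S774, F736. After flipping Y the toolpath is (71.3215,32.8740) → (77.2383,177.0431).

Shape 2 is a line segment drawn with `<polyline>`. Its stroke #0000ff means cut at S774, F736. After flipping Y the toolpath is (6.6239,38.3317) → (44.9882,68.1219).

Shape 3 is a closed polygon drawn with `<path>`. Its stroke #0000ff means cut at S774, F736. After flipping Y the toolpath is (88.5975,42.2446) → (11.5304,112.7502) → (78.1810,88.9966) → (66.5001,77.1010) → (88.5975,42.2446), returning to the start.

G21
G90
G00 X71.3215 Y32.8740
M4 S774
G1 X77.2383 Y177.0431 F736
M5
G00 X6.6239 Y38.3317
M4 S774
G1 X44.9882 Y68.1219 F736
M5
G00 X88.5975 Y42.2446
M4 S774
G1 X11.5304 Y112.7502 F736
G1 X78.1810 Y88.9966
G1 X66.5001 Y77.1010
G1 X88.5975 Y42.2446
M5
G00 X0.0000 Y0.0000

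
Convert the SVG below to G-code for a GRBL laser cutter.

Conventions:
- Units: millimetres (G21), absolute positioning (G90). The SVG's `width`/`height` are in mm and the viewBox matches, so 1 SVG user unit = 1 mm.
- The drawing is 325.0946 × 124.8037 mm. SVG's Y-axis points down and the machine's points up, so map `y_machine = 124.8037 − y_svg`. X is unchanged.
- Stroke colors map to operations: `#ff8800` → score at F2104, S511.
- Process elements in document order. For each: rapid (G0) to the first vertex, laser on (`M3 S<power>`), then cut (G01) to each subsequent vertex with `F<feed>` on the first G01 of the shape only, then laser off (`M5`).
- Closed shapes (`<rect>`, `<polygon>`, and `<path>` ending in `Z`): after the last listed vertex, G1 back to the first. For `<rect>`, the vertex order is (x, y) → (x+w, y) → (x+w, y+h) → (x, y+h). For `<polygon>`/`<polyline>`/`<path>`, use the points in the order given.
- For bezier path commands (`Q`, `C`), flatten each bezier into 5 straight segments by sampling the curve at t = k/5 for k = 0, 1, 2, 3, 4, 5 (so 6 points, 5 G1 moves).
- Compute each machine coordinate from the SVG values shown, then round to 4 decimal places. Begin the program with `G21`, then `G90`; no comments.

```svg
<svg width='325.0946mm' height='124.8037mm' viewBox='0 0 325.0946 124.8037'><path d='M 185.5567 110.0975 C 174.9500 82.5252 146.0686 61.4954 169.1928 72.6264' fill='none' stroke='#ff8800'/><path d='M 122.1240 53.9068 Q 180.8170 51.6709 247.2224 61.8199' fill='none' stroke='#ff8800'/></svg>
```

G21
G90
G0 X185.5567 Y14.7062
M3 S511
G01 X177.5620 Y30.2595 F2104
G01 X168.5547 Y43.0130
G01 X161.9085 Y51.7369
G01 X160.9967 Y55.2016
G01 X169.1928 Y52.1773
M5
G0 X122.1240 Y70.8969
M3 S511
G01 X145.9097 Y71.2959 F2104
G01 X170.3124 Y70.7040
G01 X195.3321 Y69.1214
G01 X220.9687 Y66.5480
G01 X247.2224 Y62.9838
M5

1 u = 1 mm; y_m = 124.8037 − y.

[1] `<path>` cubic bezier, #ff8800→score S511 F2104: (185.5567,14.7062) → (177.5620,30.2595) → (168.5547,43.0130) → (161.9085,51.7369) → (160.9967,55.2016) → (169.1928,52.1773)

[2] `<path>` quadratic bezier, #ff8800→score S511 F2104: (122.1240,70.8969) → (145.9097,71.2959) → (170.3124,70.7040) → (195.3321,69.1214) → (220.9687,66.5480) → (247.2224,62.9838)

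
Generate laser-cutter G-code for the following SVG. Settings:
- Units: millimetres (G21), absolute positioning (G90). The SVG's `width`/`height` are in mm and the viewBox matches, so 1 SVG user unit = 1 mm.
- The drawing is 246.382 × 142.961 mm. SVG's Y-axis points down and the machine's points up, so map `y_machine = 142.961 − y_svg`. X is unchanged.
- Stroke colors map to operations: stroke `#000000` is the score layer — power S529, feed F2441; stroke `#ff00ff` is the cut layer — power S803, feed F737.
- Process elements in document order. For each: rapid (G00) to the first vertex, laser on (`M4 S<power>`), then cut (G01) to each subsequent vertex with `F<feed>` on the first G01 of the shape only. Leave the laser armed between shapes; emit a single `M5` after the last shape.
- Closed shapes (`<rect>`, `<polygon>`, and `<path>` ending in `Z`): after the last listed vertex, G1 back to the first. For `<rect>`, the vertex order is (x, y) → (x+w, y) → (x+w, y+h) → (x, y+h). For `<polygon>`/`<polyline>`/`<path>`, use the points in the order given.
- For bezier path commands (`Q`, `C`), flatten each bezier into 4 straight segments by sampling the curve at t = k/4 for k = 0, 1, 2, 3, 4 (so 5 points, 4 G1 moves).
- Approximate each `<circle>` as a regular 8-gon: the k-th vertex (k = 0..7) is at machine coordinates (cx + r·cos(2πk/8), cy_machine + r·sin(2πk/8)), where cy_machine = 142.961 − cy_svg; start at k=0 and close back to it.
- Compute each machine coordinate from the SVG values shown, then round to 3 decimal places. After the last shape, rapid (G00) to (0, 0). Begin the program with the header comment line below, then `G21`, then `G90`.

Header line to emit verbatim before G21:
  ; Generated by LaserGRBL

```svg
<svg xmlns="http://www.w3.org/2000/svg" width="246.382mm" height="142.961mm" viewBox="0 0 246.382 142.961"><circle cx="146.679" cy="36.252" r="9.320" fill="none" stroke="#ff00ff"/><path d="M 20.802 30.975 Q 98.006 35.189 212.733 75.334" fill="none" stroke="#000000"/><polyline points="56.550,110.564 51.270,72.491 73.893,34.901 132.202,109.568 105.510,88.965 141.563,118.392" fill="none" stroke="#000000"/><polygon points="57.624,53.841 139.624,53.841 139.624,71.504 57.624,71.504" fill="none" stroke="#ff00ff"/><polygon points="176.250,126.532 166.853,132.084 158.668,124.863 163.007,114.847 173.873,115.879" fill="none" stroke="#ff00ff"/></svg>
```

Since the viewBox matches the mm dimensions, user units are millimetres directly. The only transform is the Y-flip y_m = 142.961 − y_svg.

Shape 1 is a circle drawn with `<circle>`. Its stroke #ff00ff means cut at S803, F737. After flipping Y the toolpath is (155.999,106.709) → (153.269,113.299) → (146.679,116.029) → (140.089,113.299) → (137.359,106.709) → (140.089,100.119) → (146.679,97.389) → (153.269,100.119) → (155.999,106.709), returning to the start.

Shape 2 is a quadratic bezier drawn with `<path>`. Its stroke #000000 means score at S529, F2441. After flipping Y the toolpath is (20.802,111.986) → (61.749,107.633) → (107.387,98.789) → (157.715,85.454) → (212.733,67.627).

Shape 3 is a open polyline drawn with `<polyline>`. Its stroke #000000 means score at S529, F2441. After flipping Y the toolpath is (56.550,32.397) → (51.270,70.470) → (73.893,108.060) → (132.202,33.393) → (105.510,53.996) → (141.563,24.569).

Shape 4 is a rectangle drawn with `<polygon>`. Its stroke #ff00ff means cut at S803, F737. After flipping Y the toolpath is (57.624,89.120) → (139.624,89.120) → (139.624,71.457) → (57.624,71.457) → (57.624,89.120), returning to the start.

Shape 5 is a regular polygon drawn with `<polygon>`. Its stroke #ff00ff means cut at S803, F737. After flipping Y the toolpath is (176.250,16.429) → (166.853,10.877) → (158.668,18.098) → (163.007,28.114) → (173.873,27.082) → (176.250,16.429), returning to the start.

; Generated by LaserGRBL
G21
G90
G00 X155.999 Y106.709
M4 S803
G01 X153.269 Y113.299 F737
G01 X146.679 Y116.029
G01 X140.089 Y113.299
G01 X137.359 Y106.709
G01 X140.089 Y100.119
G01 X146.679 Y97.389
G01 X153.269 Y100.119
G01 X155.999 Y106.709
G00 X20.802 Y111.986
M4 S529
G01 X61.749 Y107.633 F2441
G01 X107.387 Y98.789
G01 X157.715 Y85.454
G01 X212.733 Y67.627
G00 X56.550 Y32.397
M4 S529
G01 X51.270 Y70.470 F2441
G01 X73.893 Y108.060
G01 X132.202 Y33.393
G01 X105.510 Y53.996
G01 X141.563 Y24.569
G00 X57.624 Y89.120
M4 S803
G01 X139.624 Y89.120 F737
G01 X139.624 Y71.457
G01 X57.624 Y71.457
G01 X57.624 Y89.120
G00 X176.250 Y16.429
M4 S803
G01 X166.853 Y10.877 F737
G01 X158.668 Y18.098
G01 X163.007 Y28.114
G01 X173.873 Y27.082
G01 X176.250 Y16.429
M5
G00 X0.000 Y0.000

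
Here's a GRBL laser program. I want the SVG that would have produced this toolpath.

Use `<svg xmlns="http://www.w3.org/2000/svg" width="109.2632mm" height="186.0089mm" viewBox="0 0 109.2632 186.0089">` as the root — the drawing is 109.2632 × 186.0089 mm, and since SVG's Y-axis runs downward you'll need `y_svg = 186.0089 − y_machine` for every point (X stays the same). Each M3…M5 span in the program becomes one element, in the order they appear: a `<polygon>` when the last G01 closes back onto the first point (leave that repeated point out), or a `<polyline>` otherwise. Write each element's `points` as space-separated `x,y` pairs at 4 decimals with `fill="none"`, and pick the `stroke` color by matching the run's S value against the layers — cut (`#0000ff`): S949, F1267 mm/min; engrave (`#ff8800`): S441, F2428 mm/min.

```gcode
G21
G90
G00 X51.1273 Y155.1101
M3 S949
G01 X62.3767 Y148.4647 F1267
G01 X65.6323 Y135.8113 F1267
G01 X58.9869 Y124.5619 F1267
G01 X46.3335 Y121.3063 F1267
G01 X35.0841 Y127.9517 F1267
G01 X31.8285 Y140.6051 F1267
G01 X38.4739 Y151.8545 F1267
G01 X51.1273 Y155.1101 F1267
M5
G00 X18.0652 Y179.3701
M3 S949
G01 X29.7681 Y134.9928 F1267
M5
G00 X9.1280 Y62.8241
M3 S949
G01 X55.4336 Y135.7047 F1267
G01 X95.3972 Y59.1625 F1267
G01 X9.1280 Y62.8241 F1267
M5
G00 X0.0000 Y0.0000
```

Machine Y-up, SVG Y-down with viewBox height 186.0089, so y_svg = 186.0089 − y_machine; X carries over. Every run uses S949, so all elements get stroke `#0000ff` (cut).

Run 1: The run returns to its start, so emit a `<polygon>` with points (Y-flipped): 51.1273,30.8988 62.3767,37.5442 65.6323,50.1976 58.9869,61.4470 46.3335,64.7026 35.0841,58.0572 31.8285,45.4038 38.4739,34.1544.

Run 2: The run is open, so emit a `<polyline>` with points (Y-flipped): 18.0652,6.6388 29.7681,51.0161.

Run 3: The run returns to its start, so emit a `<polygon>` with points (Y-flipped): 9.1280,123.1848 55.4336,50.3042 95.3972,126.8464.

<svg xmlns="http://www.w3.org/2000/svg" width="109.2632mm" height="186.0089mm" viewBox="0 0 109.2632 186.0089">
  <polygon points="51.1273,30.8988 62.3767,37.5442 65.6323,50.1976 58.9869,61.4470 46.3335,64.7026 35.0841,58.0572 31.8285,45.4038 38.4739,34.1544" fill="none" stroke="#0000ff"/>
  <polyline points="18.0652,6.6388 29.7681,51.0161" fill="none" stroke="#0000ff"/>
  <polygon points="9.1280,123.1848 55.4336,50.3042 95.3972,126.8464" fill="none" stroke="#0000ff"/>
</svg>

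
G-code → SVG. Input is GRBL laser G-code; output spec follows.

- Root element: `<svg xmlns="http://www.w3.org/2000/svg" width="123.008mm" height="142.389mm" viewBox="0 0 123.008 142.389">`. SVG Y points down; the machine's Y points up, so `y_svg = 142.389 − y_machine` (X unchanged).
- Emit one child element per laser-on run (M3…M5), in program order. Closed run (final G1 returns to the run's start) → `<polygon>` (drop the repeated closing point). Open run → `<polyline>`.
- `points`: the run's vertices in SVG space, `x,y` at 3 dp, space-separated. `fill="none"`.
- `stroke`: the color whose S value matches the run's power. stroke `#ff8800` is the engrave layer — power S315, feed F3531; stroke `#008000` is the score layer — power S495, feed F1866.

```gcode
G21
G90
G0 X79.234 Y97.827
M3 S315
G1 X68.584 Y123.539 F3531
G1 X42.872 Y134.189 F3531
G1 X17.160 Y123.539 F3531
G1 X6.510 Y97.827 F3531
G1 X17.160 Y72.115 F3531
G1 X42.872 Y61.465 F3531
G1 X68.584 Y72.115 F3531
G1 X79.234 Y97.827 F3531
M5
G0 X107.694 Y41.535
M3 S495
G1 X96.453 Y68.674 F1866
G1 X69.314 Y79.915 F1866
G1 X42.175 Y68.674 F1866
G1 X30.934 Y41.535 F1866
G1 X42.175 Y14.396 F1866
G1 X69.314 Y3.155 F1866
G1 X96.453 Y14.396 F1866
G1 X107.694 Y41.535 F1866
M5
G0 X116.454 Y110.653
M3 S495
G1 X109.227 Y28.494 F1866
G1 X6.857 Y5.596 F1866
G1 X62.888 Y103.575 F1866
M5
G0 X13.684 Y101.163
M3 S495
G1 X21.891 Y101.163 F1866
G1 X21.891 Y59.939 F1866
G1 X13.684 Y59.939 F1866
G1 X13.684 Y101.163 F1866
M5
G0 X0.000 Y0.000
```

Machine Y-up, SVG Y-down with viewBox height 142.389, so y_svg = 142.389 − y_machine; X carries over.

Run 1: S315 ⇒ engrave layer `#ff8800`. The run returns to its start, so emit a `<polygon>` with points (Y-flipped): 79.234,44.562 68.584,18.850 42.872,8.200 17.160,18.850 6.510,44.562 17.160,70.274 42.872,80.924 68.584,70.274.

Run 2: power S495 maps to stroke `#008000` (score). The run returns to its start, so emit a `<polygon>` with points (Y-flipped): 107.694,100.854 96.453,73.715 69.314,62.474 42.175,73.715 30.934,100.854 42.175,127.993 69.314,139.234 96.453,127.993.

Run 3: power S495 maps to stroke `#008000` (score). The run is open, so emit a `<polyline>` with points (Y-flipped): 116.454,31.736 109.227,113.895 6.857,136.793 62.888,38.814.

Run 4: the run's S495 means `#008000` (score). The run returns to its start, so emit a `<polygon>` with points (Y-flipped): 13.684,41.226 21.891,41.226 21.891,82.450 13.684,82.450.

<svg xmlns="http://www.w3.org/2000/svg" width="123.008mm" height="142.389mm" viewBox="0 0 123.008 142.389">
  <polygon points="79.234,44.562 68.584,18.850 42.872,8.200 17.160,18.850 6.510,44.562 17.160,70.274 42.872,80.924 68.584,70.274" fill="none" stroke="#ff8800"/>
  <polygon points="107.694,100.854 96.453,73.715 69.314,62.474 42.175,73.715 30.934,100.854 42.175,127.993 69.314,139.234 96.453,127.993" fill="none" stroke="#008000"/>
  <polyline points="116.454,31.736 109.227,113.895 6.857,136.793 62.888,38.814" fill="none" stroke="#008000"/>
  <polygon points="13.684,41.226 21.891,41.226 21.891,82.450 13.684,82.450" fill="none" stroke="#008000"/>
</svg>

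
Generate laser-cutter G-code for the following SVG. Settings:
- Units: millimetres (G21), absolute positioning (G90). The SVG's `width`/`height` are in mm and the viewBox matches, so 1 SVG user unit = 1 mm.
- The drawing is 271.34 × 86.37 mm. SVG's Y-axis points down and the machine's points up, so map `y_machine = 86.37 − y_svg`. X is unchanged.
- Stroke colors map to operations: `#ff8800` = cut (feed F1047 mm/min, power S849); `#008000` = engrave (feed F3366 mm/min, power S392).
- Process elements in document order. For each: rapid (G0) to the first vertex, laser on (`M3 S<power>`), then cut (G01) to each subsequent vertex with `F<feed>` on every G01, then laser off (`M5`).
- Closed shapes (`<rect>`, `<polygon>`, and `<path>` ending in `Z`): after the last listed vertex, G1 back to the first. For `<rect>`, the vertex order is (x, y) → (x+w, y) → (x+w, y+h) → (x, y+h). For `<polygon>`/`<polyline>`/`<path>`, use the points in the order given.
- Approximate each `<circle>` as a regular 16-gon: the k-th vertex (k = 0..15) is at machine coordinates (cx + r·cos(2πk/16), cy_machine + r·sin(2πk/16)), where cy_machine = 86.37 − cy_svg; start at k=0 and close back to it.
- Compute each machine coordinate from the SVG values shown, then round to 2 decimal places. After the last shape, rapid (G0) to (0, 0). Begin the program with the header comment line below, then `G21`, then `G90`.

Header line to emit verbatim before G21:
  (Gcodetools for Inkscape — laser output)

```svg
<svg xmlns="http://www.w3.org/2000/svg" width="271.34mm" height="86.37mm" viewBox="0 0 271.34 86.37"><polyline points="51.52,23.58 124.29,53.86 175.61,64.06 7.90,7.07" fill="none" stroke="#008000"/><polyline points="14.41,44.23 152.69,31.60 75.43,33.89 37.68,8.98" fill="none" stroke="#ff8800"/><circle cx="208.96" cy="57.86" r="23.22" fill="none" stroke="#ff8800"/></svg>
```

Since the viewBox matches the mm dimensions, user units are millimetres directly. The only transform is the Y-flip y_m = 86.37 − y_svg.

Shape 1 is a open polyline drawn with `<polyline>`. Its stroke #008000 means engrave at S392, F3366. After flipping Y the toolpath is (51.52,62.79) → (124.29,32.51) → (175.61,22.31) → (7.90,79.30).

Shape 2 is a open polyline drawn with `<polyline>`. Its stroke #ff8800 means cut at S849, F1047. After flipping Y the toolpath is (14.41,42.14) → (152.69,54.77) → (75.43,52.48) → (37.68,77.39).

Shape 3 is a circle drawn with `<circle>`. Its stroke #ff8800 means cut at S849, F1047. After flipping Y the toolpath is (232.18,28.51) → (230.41,37.40) → (225.38,44.93) → (217.85,49.96) → (208.96,51.73) → (200.07,49.96) → (192.54,44.93) → (187.51,37.40) → (185.74,28.51) → (187.51,19.62) → (192.54,12.09) → (200.07,7.06) → (208.96,5.29) → (217.85,7.06) → (225.38,12.09) → (230.41,19.62) → (232.18,28.51), returning to the start.

(Gcodetools for Inkscape — laser output)
G21
G90
G0 X51.52 Y62.79
M3 S392
G01 X124.29 Y32.51 F3366
G01 X175.61 Y22.31 F3366
G01 X7.90 Y79.30 F3366
M5
G0 X14.41 Y42.14
M3 S849
G01 X152.69 Y54.77 F1047
G01 X75.43 Y52.48 F1047
G01 X37.68 Y77.39 F1047
M5
G0 X232.18 Y28.51
M3 S849
G01 X230.41 Y37.40 F1047
G01 X225.38 Y44.93 F1047
G01 X217.85 Y49.96 F1047
G01 X208.96 Y51.73 F1047
G01 X200.07 Y49.96 F1047
G01 X192.54 Y44.93 F1047
G01 X187.51 Y37.40 F1047
G01 X185.74 Y28.51 F1047
G01 X187.51 Y19.62 F1047
G01 X192.54 Y12.09 F1047
G01 X200.07 Y7.06 F1047
G01 X208.96 Y5.29 F1047
G01 X217.85 Y7.06 F1047
G01 X225.38 Y12.09 F1047
G01 X230.41 Y19.62 F1047
G01 X232.18 Y28.51 F1047
M5
G0 X0.00 Y0.00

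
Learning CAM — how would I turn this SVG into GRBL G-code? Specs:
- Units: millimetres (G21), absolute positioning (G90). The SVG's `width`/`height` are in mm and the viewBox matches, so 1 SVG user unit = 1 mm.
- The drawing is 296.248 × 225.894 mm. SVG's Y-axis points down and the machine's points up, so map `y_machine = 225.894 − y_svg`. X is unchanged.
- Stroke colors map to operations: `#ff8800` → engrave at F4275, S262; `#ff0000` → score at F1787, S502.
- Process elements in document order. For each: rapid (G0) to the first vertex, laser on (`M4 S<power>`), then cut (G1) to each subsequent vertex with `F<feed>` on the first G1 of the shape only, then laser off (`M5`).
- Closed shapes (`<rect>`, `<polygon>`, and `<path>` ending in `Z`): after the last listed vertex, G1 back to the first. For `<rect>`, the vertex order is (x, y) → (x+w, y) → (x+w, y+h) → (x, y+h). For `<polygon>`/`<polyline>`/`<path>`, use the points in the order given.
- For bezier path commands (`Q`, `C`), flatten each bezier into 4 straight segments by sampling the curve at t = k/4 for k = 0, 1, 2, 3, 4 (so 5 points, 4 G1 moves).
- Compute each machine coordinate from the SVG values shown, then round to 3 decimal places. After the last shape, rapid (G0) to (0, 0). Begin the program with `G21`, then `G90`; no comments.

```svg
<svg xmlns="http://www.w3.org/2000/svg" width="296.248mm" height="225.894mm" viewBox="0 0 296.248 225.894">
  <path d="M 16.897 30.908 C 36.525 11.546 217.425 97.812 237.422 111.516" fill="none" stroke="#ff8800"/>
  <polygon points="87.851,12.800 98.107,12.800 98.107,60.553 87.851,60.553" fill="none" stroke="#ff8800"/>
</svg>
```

viewBox `0 0 296.248 225.894` with mm width/height → 1 unit = 1 mm. Flip: y_m = 225.894 − y_svg.

**Shape 1** — `<path>` cubic bezier, stroke `#ff8800` → engrave (S262, F4275). Control points (SVG): P0=(16.897,30.908), P1=(36.525,11.546), P2=(217.425,97.812), P3=(237.422,111.516); sampled at t=k/4. Machine vertices: (16.897,194.986) → (56.823,192.486) → (127.021,167.082) → (197.289,135.477) → (237.422,114.378). Open path.

**Shape 2** — `<polygon>` rectangle, stroke `#ff8800` → engrave (S262, F4275). Machine vertices: (87.851,213.094) → (98.107,213.094) → (98.107,165.341) → (87.851,165.341) → (87.851,213.094). Closed: final G1 returns to the first vertex.

G21
G90
G0 X16.897 Y194.986
M4 S262
G1 X56.823 Y192.486 F4275
G1 X127.021 Y167.082
G1 X197.289 Y135.477
G1 X237.422 Y114.378
M5
G0 X87.851 Y213.094
M4 S262
G1 X98.107 Y213.094 F4275
G1 X98.107 Y165.341
G1 X87.851 Y165.341
G1 X87.851 Y213.094
M5
G0 X0.000 Y0.000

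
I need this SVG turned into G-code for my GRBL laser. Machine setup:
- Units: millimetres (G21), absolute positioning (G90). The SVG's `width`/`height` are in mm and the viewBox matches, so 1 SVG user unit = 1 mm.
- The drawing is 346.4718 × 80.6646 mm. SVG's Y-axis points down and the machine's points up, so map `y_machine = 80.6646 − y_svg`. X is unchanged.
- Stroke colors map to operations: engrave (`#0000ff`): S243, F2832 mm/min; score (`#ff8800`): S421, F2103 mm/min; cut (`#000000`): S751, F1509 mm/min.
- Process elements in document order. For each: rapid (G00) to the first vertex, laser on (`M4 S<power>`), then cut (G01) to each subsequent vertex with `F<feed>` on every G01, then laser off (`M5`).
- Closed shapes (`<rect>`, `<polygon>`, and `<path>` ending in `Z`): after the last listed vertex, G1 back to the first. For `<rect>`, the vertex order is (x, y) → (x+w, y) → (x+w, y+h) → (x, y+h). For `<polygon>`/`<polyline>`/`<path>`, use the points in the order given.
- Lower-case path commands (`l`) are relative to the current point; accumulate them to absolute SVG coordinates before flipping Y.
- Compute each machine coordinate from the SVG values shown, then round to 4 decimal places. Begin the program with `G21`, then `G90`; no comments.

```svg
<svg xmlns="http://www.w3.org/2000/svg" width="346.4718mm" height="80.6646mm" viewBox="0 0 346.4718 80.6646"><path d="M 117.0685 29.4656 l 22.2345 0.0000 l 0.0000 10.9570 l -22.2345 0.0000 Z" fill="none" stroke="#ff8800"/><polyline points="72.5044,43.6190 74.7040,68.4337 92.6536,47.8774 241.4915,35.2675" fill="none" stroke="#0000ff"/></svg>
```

G21
G90
G00 X117.0685 Y51.1990
M4 S421
G01 X139.3030 Y51.1990 F2103
G01 X139.3030 Y40.2420 F2103
G01 X117.0685 Y40.2420 F2103
G01 X117.0685 Y51.1990 F2103
M5
G00 X72.5044 Y37.0456
M4 S243
G01 X74.7040 Y12.2309 F2832
G01 X92.6536 Y32.7872 F2832
G01 X241.4915 Y45.3971 F2832
M5

Since the viewBox matches the mm dimensions, user units are millimetres directly. The only transform is the Y-flip y_m = 80.6646 − y_svg.

Shape 1 is a rectangle drawn with `<path>`. Its stroke #ff8800 means score at S421, F2103. After flipping Y the toolpath is (117.0685,51.1990) → (139.3030,51.1990) → (139.3030,40.2420) → (117.0685,40.2420) → (117.0685,51.1990), returning to the start.

Shape 2 is a open polyline drawn with `<polyline>`. Its stroke #0000ff means engrave at S243, F2832. After flipping Y the toolpath is (72.5044,37.0456) → (74.7040,12.2309) → (92.6536,32.7872) → (241.4915,45.3971).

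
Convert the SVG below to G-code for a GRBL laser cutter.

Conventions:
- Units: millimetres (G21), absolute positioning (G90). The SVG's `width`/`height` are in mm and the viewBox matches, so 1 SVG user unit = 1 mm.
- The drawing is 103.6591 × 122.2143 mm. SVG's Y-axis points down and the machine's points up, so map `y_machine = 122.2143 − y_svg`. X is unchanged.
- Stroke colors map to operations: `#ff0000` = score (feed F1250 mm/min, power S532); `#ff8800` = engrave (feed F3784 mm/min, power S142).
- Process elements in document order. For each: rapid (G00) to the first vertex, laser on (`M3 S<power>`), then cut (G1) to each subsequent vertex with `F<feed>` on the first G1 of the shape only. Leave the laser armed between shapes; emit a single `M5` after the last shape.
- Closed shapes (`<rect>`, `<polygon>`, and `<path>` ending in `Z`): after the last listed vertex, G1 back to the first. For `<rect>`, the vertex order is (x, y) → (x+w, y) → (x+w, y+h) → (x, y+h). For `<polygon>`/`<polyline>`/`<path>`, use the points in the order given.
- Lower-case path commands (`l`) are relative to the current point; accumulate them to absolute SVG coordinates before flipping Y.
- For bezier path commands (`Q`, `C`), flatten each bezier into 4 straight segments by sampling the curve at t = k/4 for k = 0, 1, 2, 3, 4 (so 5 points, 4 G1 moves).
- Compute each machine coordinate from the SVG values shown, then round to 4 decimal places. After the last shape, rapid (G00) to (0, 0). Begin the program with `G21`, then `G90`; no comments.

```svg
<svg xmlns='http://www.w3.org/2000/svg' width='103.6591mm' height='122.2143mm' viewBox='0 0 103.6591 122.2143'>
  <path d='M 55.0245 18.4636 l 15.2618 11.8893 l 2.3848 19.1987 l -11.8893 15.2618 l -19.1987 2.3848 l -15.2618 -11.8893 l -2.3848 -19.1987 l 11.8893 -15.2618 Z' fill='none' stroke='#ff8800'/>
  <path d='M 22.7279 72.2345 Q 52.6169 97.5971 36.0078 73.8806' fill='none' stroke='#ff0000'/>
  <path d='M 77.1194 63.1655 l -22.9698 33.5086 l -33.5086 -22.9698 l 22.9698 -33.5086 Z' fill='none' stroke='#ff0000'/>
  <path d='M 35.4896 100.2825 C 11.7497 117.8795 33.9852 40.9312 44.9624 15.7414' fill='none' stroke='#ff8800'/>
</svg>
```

viewBox `0 0 103.6591 122.2143` with mm width/height → 1 unit = 1 mm. Flip: y_m = 122.2143 − y_svg.

**Shape 1** — `<path>` regular polygon, stroke `#ff8800` → engrave (S142, F3784). Machine vertices: (55.0245,103.7507) → (70.2863,91.8614) → (72.6711,72.6627) → (60.7818,57.4009) → (41.5831,55.0161) → (26.3213,66.9054) → (23.9365,86.1041) → (35.8258,101.3659) → (55.0245,103.7507). Closed: final G1 returns to the first vertex.

**Shape 2** — `<path>` quadratic bezier, stroke `#ff0000` → score (S532, F1250). Control points (SVG): P0=(22.7279,72.2345), P1=(52.6169,97.5971), P2=(36.0078,73.8806); sampled at t=k/4. Machine vertices: (22.7279,49.9798) → (34.7663,40.3659) → (40.9924,36.8870) → (41.4062,39.5429) → (36.0078,48.3337). Open path.

**Shape 3** — `<path>` regular polygon, stroke `#ff0000` → score (S532, F1250). Machine vertices: (77.1194,59.0488) → (54.1496,25.5402) → (20.6410,48.5100) → (43.6108,82.0186) → (77.1194,59.0488). Closed: final G1 returns to the first vertex.

**Shape 4** — `<path>` cubic bezier, stroke `#ff8800` → engrave (S142, F3784). Control points (SVG): P0=(35.4896,100.2825), P1=(11.7497,117.8795), P2=(33.9852,40.9312), P3=(44.9624,15.7414); sampled at t=k/4. Machine vertices: (35.4896,21.9318) → (25.4108,24.1753) → (27.2071,48.1573) → (35.5128,80.1618) → (44.9624,106.4729). Open path.

G21
G90
G00 X55.0245 Y103.7507
M3 S142
G1 X70.2863 Y91.8614 F3784
G1 X72.6711 Y72.6627
G1 X60.7818 Y57.4009
G1 X41.5831 Y55.0161
G1 X26.3213 Y66.9054
G1 X23.9365 Y86.1041
G1 X35.8258 Y101.3659
G1 X55.0245 Y103.7507
G00 X22.7279 Y49.9798
M3 S532
G1 X34.7663 Y40.3659 F1250
G1 X40.9924 Y36.8870
G1 X41.4062 Y39.5429
G1 X36.0078 Y48.3337
G00 X77.1194 Y59.0488
M3 S532
G1 X54.1496 Y25.5402 F1250
G1 X20.6410 Y48.5100
G1 X43.6108 Y82.0186
G1 X77.1194 Y59.0488
G00 X35.4896 Y21.9318
M3 S142
G1 X25.4108 Y24.1753 F3784
G1 X27.2071 Y48.1573
G1 X35.5128 Y80.1618
G1 X44.9624 Y106.4729
M5
G00 X0.0000 Y0.0000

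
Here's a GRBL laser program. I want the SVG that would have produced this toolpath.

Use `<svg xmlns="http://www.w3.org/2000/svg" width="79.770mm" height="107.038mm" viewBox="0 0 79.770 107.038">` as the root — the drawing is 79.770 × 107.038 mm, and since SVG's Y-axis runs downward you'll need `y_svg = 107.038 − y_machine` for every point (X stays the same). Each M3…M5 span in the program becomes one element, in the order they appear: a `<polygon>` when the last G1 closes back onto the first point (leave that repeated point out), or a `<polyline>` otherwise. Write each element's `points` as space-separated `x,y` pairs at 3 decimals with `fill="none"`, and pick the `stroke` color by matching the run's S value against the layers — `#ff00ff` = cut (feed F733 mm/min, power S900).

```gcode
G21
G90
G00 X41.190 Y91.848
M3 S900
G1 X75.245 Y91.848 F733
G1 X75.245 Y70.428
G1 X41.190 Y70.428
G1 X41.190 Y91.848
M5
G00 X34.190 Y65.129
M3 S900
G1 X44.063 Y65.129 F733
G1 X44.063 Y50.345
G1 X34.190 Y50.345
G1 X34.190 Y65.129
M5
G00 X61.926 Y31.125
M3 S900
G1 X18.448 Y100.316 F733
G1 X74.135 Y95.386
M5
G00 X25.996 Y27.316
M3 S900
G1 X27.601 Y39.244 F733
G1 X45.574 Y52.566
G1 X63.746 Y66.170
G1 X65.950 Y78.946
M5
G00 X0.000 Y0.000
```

Machine Y-up, SVG Y-down with viewBox height 107.038, so y_svg = 107.038 − y_machine; X carries over. Every run uses S900, so all elements get stroke `#ff00ff` (cut).

Run 1: The run returns to its start, so emit a `<polygon>` with points (Y-flipped): 41.190,15.190 75.245,15.190 75.245,36.610 41.190,36.610.

Run 2: The run returns to its start, so emit a `<polygon>` with points (Y-flipped): 34.190,41.909 44.063,41.909 44.063,56.693 34.190,56.693.

Run 3: The run is open, so emit a `<polyline>` with points (Y-flipped): 61.926,75.913 18.448,6.722 74.135,11.652.

Run 4: The run is open, so emit a `<polyline>` with points (Y-flipped): 25.996,79.722 27.601,67.794 45.574,54.472 63.746,40.868 65.950,28.092.

<svg xmlns="http://www.w3.org/2000/svg" width="79.770mm" height="107.038mm" viewBox="0 0 79.770 107.038">
  <polygon points="41.190,15.190 75.245,15.190 75.245,36.610 41.190,36.610" fill="none" stroke="#ff00ff"/>
  <polygon points="34.190,41.909 44.063,41.909 44.063,56.693 34.190,56.693" fill="none" stroke="#ff00ff"/>
  <polyline points="61.926,75.913 18.448,6.722 74.135,11.652" fill="none" stroke="#ff00ff"/>
  <polyline points="25.996,79.722 27.601,67.794 45.574,54.472 63.746,40.868 65.950,28.092" fill="none" stroke="#ff00ff"/>
</svg>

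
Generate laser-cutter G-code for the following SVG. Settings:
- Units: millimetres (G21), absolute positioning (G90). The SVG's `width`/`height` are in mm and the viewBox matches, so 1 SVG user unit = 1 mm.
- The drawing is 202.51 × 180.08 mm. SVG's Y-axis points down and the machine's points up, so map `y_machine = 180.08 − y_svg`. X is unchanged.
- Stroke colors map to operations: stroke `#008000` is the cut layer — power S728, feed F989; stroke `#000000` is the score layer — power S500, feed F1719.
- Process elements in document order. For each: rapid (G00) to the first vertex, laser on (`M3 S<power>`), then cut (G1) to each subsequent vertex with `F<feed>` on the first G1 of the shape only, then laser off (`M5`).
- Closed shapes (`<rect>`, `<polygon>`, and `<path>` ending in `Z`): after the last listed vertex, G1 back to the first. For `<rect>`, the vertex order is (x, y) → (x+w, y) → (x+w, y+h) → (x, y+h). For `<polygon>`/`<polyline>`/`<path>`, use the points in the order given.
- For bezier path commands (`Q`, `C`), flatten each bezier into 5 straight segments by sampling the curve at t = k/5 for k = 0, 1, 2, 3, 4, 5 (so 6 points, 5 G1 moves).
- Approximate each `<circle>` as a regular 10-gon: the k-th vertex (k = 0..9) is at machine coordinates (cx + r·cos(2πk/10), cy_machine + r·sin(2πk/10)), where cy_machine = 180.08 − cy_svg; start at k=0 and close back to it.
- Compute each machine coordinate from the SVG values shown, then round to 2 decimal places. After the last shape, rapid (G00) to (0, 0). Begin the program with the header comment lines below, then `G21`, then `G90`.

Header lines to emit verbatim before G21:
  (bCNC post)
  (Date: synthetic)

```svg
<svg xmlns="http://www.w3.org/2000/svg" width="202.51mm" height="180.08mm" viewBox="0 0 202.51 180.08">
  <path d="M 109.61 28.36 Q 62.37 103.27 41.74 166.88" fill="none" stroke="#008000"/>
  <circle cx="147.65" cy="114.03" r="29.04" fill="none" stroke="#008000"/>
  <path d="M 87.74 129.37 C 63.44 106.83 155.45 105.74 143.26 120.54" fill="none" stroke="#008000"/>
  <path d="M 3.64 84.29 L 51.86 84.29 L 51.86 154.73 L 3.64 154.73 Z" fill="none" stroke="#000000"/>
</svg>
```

1 u = 1 mm; y_m = 180.08 − y.

[1] `<path>` quadratic bezier, #008000→cut S728 F989: (109.61,151.72) → (91.78,122.21) → (76.08,93.60) → (62.50,65.90) → (51.06,39.10) → (41.74,13.20)

[2] `<circle>` circle, #008000→cut S728 F989: (176.69,66.05) → (171.14,83.12) → (156.62,93.67) → (138.68,93.67) → (124.16,83.12) → (118.61,66.05) → (124.16,48.98) → (138.68,38.43) → (156.62,38.43) → (171.14,48.98) → (176.69,66.05) (closed)

[3] `<path>` cubic bezier, #008000→cut S728 F989: (87.74,50.71) → (85.35,61.70) → (100.30,67.82) → (121.98,69.32) → (139.83,66.47) → (143.26,59.54)

[4] `<path>` rectangle, #000000→score S500 F1719: (3.64,95.79) → (51.86,95.79) → (51.86,25.35) → (3.64,25.35) → (3.64,95.79) (closed)

(bCNC post)
(Date: synthetic)
G21
G90
G00 X109.61 Y151.72
M3 S728
G1 X91.78 Y122.21 F989
G1 X76.08 Y93.60
G1 X62.50 Y65.90
G1 X51.06 Y39.10
G1 X41.74 Y13.20
M5
G00 X176.69 Y66.05
M3 S728
G1 X171.14 Y83.12 F989
G1 X156.62 Y93.67
G1 X138.68 Y93.67
G1 X124.16 Y83.12
G1 X118.61 Y66.05
G1 X124.16 Y48.98
G1 X138.68 Y38.43
G1 X156.62 Y38.43
G1 X171.14 Y48.98
G1 X176.69 Y66.05
M5
G00 X87.74 Y50.71
M3 S728
G1 X85.35 Y61.70 F989
G1 X100.30 Y67.82
G1 X121.98 Y69.32
G1 X139.83 Y66.47
G1 X143.26 Y59.54
M5
G00 X3.64 Y95.79
M3 S500
G1 X51.86 Y95.79 F1719
G1 X51.86 Y25.35
G1 X3.64 Y25.35
G1 X3.64 Y95.79
M5
G00 X0.00 Y0.00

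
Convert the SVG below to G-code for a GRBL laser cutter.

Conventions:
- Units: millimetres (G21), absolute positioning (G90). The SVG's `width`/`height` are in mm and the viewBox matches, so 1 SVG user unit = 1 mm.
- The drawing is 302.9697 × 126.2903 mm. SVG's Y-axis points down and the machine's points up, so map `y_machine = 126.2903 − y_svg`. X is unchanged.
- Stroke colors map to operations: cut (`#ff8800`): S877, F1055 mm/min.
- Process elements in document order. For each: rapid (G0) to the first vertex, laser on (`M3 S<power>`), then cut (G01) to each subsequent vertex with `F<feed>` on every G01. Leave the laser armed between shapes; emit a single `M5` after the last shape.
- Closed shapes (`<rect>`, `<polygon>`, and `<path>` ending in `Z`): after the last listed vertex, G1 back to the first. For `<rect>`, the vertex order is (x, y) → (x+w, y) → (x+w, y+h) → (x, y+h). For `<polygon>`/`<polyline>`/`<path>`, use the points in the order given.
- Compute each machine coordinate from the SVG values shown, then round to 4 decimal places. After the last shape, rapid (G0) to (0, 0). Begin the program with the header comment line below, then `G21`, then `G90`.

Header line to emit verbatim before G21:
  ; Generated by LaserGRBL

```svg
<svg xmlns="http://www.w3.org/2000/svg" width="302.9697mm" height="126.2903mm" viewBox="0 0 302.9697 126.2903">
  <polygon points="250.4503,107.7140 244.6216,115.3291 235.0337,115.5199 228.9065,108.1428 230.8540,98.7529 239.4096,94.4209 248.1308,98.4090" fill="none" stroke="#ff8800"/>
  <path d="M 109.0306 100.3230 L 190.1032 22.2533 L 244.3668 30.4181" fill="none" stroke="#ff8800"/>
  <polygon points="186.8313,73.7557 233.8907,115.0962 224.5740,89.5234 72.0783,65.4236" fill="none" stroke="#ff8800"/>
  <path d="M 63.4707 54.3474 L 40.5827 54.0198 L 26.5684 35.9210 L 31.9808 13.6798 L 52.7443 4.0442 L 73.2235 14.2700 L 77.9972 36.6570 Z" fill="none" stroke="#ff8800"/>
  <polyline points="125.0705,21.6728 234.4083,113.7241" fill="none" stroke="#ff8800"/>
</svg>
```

Since the viewBox matches the mm dimensions, user units are millimetres directly. The only transform is the Y-flip y_m = 126.2903 − y_svg.

Shape 1 is a regular polygon drawn with `<polygon>`. Its stroke #ff8800 means cut at S877, F1055. After flipping Y the toolpath is (250.4503,18.5763) → (244.6216,10.9612) → (235.0337,10.7704) → (228.9065,18.1475) → (230.8540,27.5374) → (239.4096,31.8694) → (248.1308,27.8813) → (250.4503,18.5763), returning to the start.

Shape 2 is a open polyline drawn with `<path>`. Its stroke #ff8800 means cut at S877, F1055. After flipping Y the toolpath is (109.0306,25.9673) → (190.1032,104.0370) → (244.3668,95.8722).

Shape 3 is a closed polygon drawn with `<polygon>`. Its stroke #ff8800 means cut at S877, F1055. After flipping Y the toolpath is (186.8313,52.5346) → (233.8907,11.1941) → (224.5740,36.7669) → (72.0783,60.8667) → (186.8313,52.5346), returning to the start.

Shape 4 is a regular polygon drawn with `<path>`. Its stroke #ff8800 means cut at S877, F1055. After flipping Y the toolpath is (63.4707,71.9429) → (40.5827,72.2705) → (26.5684,90.3693) → (31.9808,112.6105) → (52.7443,122.2461) → (73.2235,112.0203) → (77.9972,89.6333) → (63.4707,71.9429), returning to the start.

Shape 5 is a line segment drawn with `<polyline>`. Its stroke #ff8800 means cut at S877, F1055. After flipping Y the toolpath is (125.0705,104.6175) → (234.4083,12.5662).

; Generated by LaserGRBL
G21
G90
G0 X250.4503 Y18.5763
M3 S877
G01 X244.6216 Y10.9612 F1055
G01 X235.0337 Y10.7704 F1055
G01 X228.9065 Y18.1475 F1055
G01 X230.8540 Y27.5374 F1055
G01 X239.4096 Y31.8694 F1055
G01 X248.1308 Y27.8813 F1055
G01 X250.4503 Y18.5763 F1055
G0 X109.0306 Y25.9673
M3 S877
G01 X190.1032 Y104.0370 F1055
G01 X244.3668 Y95.8722 F1055
G0 X186.8313 Y52.5346
M3 S877
G01 X233.8907 Y11.1941 F1055
G01 X224.5740 Y36.7669 F1055
G01 X72.0783 Y60.8667 F1055
G01 X186.8313 Y52.5346 F1055
G0 X63.4707 Y71.9429
M3 S877
G01 X40.5827 Y72.2705 F1055
G01 X26.5684 Y90.3693 F1055
G01 X31.9808 Y112.6105 F1055
G01 X52.7443 Y122.2461 F1055
G01 X73.2235 Y112.0203 F1055
G01 X77.9972 Y89.6333 F1055
G01 X63.4707 Y71.9429 F1055
G0 X125.0705 Y104.6175
M3 S877
G01 X234.4083 Y12.5662 F1055
M5
G0 X0.0000 Y0.0000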